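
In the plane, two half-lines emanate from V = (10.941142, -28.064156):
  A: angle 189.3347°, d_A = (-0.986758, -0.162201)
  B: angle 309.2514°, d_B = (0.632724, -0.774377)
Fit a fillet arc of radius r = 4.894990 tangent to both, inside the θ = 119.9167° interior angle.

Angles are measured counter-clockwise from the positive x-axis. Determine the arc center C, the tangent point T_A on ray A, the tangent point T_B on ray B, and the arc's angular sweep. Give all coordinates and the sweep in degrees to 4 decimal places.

center=(8.9417,-33.3535) T_A=(8.1478,-28.5233) T_B=(12.7323,-30.2563) sweep=60.0833

bisector direction at 249.2931° = (-0.353588,-0.935401)
center distance |VC| = r/sin(θ/2) = 4.894990/sin(59.9584°) = 5.654622
C = V + |VC|·bis = (8.9417,-33.3535)
T_A = V + ((C−V)·d_A)·d_A = V + 2.8309·d_A = (8.1478,-28.5233)
T_B = V + ((C−V)·d_B)·d_B = V + 2.8309·d_B = (12.7323,-30.2563)
sweep = 180° − θ = 60.0833°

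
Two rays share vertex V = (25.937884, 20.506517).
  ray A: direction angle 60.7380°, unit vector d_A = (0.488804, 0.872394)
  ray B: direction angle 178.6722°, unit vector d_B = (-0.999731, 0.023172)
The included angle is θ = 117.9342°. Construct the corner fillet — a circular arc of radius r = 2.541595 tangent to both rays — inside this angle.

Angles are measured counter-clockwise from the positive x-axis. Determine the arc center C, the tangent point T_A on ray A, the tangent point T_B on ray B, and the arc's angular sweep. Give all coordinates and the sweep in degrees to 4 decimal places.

center=(24.4681,23.0829) T_A=(26.6853,21.8405) T_B=(24.4092,20.5420) sweep=62.0658

bisector direction at 119.7051° = (-0.495536,0.868587)
center distance |VC| = r/sin(θ/2) = 2.541595/sin(58.9671°) = 2.966133
C = V + |VC|·bis = (24.4681,23.0829)
T_A = V + ((C−V)·d_A)·d_A = V + 1.5291·d_A = (26.6853,21.8405)
T_B = V + ((C−V)·d_B)·d_B = V + 1.5291·d_B = (24.4092,20.5420)
sweep = 180° − θ = 62.0658°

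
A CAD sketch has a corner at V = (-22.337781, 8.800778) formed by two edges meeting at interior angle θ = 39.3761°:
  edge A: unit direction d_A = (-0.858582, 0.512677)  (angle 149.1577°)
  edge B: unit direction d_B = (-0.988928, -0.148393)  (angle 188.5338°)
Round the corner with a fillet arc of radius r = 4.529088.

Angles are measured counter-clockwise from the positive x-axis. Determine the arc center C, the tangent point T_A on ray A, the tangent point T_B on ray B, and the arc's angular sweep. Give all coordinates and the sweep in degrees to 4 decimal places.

center=(-35.5273,11.4014) T_A=(-33.2053,15.2900) T_B=(-34.8552,6.9225) sweep=140.6239

bisector direction at 168.8457° = (-0.981110,0.193451)
center distance |VC| = r/sin(θ/2) = 4.529088/sin(19.6881°) = 13.443464
C = V + |VC|·bis = (-35.5273,11.4014)
T_A = V + ((C−V)·d_A)·d_A = V + 12.6576·d_A = (-33.2053,15.2900)
T_B = V + ((C−V)·d_B)·d_B = V + 12.6576·d_B = (-34.8552,6.9225)
sweep = 180° − θ = 140.6239°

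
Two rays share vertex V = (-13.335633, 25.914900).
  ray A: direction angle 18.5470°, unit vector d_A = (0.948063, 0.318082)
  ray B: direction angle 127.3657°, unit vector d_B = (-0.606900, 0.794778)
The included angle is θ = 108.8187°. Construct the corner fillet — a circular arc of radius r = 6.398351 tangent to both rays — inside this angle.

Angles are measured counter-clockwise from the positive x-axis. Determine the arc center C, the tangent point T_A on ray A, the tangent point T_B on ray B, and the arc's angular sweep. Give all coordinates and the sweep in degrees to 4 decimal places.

center=(-11.0295,33.4375) T_A=(-8.9943,27.3715) T_B=(-16.1147,29.5543) sweep=71.1813

bisector direction at 72.9564° = (0.293100,0.956082)
center distance |VC| = r/sin(θ/2) = 6.398351/sin(54.4094°) = 7.868156
C = V + |VC|·bis = (-11.0295,33.4375)
T_A = V + ((C−V)·d_A)·d_A = V + 4.5792·d_A = (-8.9943,27.3715)
T_B = V + ((C−V)·d_B)·d_B = V + 4.5792·d_B = (-16.1147,29.5543)
sweep = 180° − θ = 71.1813°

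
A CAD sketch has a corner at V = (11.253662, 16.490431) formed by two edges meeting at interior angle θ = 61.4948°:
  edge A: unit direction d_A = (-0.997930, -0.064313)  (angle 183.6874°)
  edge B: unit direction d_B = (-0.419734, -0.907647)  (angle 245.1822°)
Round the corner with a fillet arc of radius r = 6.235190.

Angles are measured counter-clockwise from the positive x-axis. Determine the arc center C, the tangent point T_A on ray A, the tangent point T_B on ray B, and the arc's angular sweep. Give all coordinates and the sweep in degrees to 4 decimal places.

center=(1.1949,9.5941) T_A=(0.7939,15.8163) T_B=(6.8542,6.9769) sweep=118.5052

bisector direction at 214.4348° = (-0.824770,-0.565468)
center distance |VC| = r/sin(θ/2) = 6.235190/sin(30.7474°) = 12.195873
C = V + |VC|·bis = (1.1949,9.5941)
T_A = V + ((C−V)·d_A)·d_A = V + 10.4815·d_A = (0.7939,15.8163)
T_B = V + ((C−V)·d_B)·d_B = V + 10.4815·d_B = (6.8542,6.9769)
sweep = 180° − θ = 118.5052°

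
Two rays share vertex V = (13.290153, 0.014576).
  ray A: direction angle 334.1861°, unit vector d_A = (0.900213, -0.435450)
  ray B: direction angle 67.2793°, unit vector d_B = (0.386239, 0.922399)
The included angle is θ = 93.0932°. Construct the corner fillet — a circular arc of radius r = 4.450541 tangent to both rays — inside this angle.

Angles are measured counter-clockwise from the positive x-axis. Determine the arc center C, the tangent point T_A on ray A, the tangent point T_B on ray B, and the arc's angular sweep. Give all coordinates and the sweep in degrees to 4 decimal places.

center=(19.0239,2.1849) T_A=(17.0859,-1.8215) T_B=(14.9187,3.9039) sweep=86.9068

bisector direction at 20.7327° = (0.935242,0.354009)
center distance |VC| = r/sin(θ/2) = 4.450541/sin(46.5466°) = 6.130779
C = V + |VC|·bis = (19.0239,2.1849)
T_A = V + ((C−V)·d_A)·d_A = V + 4.2165·d_A = (17.0859,-1.8215)
T_B = V + ((C−V)·d_B)·d_B = V + 4.2165·d_B = (14.9187,3.9039)
sweep = 180° − θ = 86.9068°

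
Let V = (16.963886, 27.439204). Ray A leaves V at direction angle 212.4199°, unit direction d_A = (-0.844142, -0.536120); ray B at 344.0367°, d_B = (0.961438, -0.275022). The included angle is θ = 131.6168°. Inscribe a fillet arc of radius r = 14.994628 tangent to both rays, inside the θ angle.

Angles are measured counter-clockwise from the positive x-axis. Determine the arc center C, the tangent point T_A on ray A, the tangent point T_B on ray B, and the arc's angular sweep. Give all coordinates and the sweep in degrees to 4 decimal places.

center=(19.3165,11.1702) T_A=(11.2776,23.8278) T_B=(23.4403,25.5866) sweep=48.3832

bisector direction at 278.2283° = (0.143118,-0.989706)
center distance |VC| = r/sin(θ/2) = 14.994628/sin(65.8084°) = 16.438230
C = V + |VC|·bis = (19.3165,11.1702)
T_A = V + ((C−V)·d_A)·d_A = V + 6.7362·d_A = (11.2776,23.8278)
T_B = V + ((C−V)·d_B)·d_B = V + 6.7362·d_B = (23.4403,25.5866)
sweep = 180° − θ = 48.3832°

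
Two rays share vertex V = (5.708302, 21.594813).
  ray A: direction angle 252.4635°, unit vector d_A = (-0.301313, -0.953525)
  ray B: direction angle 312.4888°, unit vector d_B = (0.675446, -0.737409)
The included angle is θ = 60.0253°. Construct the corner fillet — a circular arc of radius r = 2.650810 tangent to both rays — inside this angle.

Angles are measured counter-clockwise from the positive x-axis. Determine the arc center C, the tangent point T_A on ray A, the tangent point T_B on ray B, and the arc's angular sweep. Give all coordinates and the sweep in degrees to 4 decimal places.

center=(6.8532,16.4204) T_A=(4.3256,17.2191) T_B=(8.8079,18.2108) sweep=119.9747

bisector direction at 282.4762° = (0.216033,-0.976386)
center distance |VC| = r/sin(θ/2) = 2.650810/sin(30.0127°) = 5.299594
C = V + |VC|·bis = (6.8532,16.4204)
T_A = V + ((C−V)·d_A)·d_A = V + 4.5890·d_A = (4.3256,17.2191)
T_B = V + ((C−V)·d_B)·d_B = V + 4.5890·d_B = (8.8079,18.2108)
sweep = 180° − θ = 119.9747°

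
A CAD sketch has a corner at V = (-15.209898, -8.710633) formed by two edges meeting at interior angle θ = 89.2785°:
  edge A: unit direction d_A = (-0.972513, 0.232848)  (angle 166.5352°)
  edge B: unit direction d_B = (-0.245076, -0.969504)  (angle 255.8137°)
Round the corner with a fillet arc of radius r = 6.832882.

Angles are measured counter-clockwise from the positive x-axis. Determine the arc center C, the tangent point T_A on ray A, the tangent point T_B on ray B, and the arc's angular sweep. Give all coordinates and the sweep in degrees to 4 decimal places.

center=(-23.5302,-13.7445) T_A=(-21.9392,-7.0994) T_B=(-16.9057,-15.4191) sweep=90.7215

bisector direction at 211.1744° = (-0.855595,-0.517646)
center distance |VC| = r/sin(θ/2) = 6.832882/sin(44.6392°) = 9.724575
C = V + |VC|·bis = (-23.5302,-13.7445)
T_A = V + ((C−V)·d_A)·d_A = V + 6.9195·d_A = (-21.9392,-7.0994)
T_B = V + ((C−V)·d_B)·d_B = V + 6.9195·d_B = (-16.9057,-15.4191)
sweep = 180° − θ = 90.7215°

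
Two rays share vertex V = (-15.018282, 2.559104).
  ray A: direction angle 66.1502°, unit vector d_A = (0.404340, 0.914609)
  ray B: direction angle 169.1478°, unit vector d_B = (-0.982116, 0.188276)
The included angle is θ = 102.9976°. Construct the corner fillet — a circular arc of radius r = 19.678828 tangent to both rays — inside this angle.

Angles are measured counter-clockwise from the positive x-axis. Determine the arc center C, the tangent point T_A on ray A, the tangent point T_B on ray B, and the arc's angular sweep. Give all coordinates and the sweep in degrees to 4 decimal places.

center=(-26.6872,24.8333) T_A=(-8.6888,16.8763) T_B=(-30.3922,5.5064) sweep=77.0024

bisector direction at 117.6490° = (-0.464054,0.885807)
center distance |VC| = r/sin(θ/2) = 19.678828/sin(51.4988°) = 25.145605
C = V + |VC|·bis = (-26.6872,24.8333)
T_A = V + ((C−V)·d_A)·d_A = V + 15.6539·d_A = (-8.6888,16.8763)
T_B = V + ((C−V)·d_B)·d_B = V + 15.6539·d_B = (-30.3922,5.5064)
sweep = 180° − θ = 77.0024°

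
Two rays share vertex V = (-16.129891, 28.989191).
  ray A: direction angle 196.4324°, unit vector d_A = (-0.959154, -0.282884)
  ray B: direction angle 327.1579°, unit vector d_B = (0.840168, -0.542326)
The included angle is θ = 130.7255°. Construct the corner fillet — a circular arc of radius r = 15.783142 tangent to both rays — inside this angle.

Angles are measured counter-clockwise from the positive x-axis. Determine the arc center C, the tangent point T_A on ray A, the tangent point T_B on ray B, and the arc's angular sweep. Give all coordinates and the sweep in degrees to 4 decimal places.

center=(-18.6079,11.8031) T_A=(-23.0727,26.9415) T_B=(-10.0483,25.0636) sweep=49.2745

bisector direction at 261.7952° = (-0.142713,-0.989764)
center distance |VC| = r/sin(θ/2) = 15.783142/sin(65.3628°) = 17.363856
C = V + |VC|·bis = (-18.6079,11.8031)
T_A = V + ((C−V)·d_A)·d_A = V + 7.2385·d_A = (-23.0727,26.9415)
T_B = V + ((C−V)·d_B)·d_B = V + 7.2385·d_B = (-10.0483,25.0636)
sweep = 180° − θ = 49.2745°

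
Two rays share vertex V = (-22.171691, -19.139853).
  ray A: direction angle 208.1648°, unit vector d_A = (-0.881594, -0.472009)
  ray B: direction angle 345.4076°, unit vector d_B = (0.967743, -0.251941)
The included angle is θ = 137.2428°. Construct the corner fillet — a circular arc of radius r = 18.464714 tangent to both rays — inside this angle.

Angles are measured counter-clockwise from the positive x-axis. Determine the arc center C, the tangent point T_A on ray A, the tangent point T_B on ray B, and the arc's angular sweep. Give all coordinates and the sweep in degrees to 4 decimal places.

center=(-19.8286,-38.8300) T_A=(-28.5441,-22.5517) T_B=(-15.1766,-20.9610) sweep=42.7572

bisector direction at 276.7862° = (0.118165,-0.992994)
center distance |VC| = r/sin(θ/2) = 18.464714/sin(68.6214°) = 19.829115
C = V + |VC|·bis = (-19.8286,-38.8300)
T_A = V + ((C−V)·d_A)·d_A = V + 7.2283·d_A = (-28.5441,-22.5517)
T_B = V + ((C−V)·d_B)·d_B = V + 7.2283·d_B = (-15.1766,-20.9610)
sweep = 180° − θ = 42.7572°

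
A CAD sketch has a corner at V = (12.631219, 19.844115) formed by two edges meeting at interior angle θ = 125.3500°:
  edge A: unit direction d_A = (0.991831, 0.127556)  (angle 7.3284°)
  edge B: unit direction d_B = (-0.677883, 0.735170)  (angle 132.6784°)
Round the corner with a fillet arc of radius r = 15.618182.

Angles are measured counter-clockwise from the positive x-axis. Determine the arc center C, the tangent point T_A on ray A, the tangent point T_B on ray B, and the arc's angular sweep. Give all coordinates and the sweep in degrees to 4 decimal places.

center=(18.6429,36.3641) T_A=(20.6351,20.8735) T_B=(7.1609,25.7768) sweep=54.6500

bisector direction at 70.0034° = (0.341964,0.939713)
center distance |VC| = r/sin(θ/2) = 15.618182/sin(62.6750°) = 17.579787
C = V + |VC|·bis = (18.6429,36.3641)
T_A = V + ((C−V)·d_A)·d_A = V + 8.0698·d_A = (20.6351,20.8735)
T_B = V + ((C−V)·d_B)·d_B = V + 8.0698·d_B = (7.1609,25.7768)
sweep = 180° − θ = 54.6500°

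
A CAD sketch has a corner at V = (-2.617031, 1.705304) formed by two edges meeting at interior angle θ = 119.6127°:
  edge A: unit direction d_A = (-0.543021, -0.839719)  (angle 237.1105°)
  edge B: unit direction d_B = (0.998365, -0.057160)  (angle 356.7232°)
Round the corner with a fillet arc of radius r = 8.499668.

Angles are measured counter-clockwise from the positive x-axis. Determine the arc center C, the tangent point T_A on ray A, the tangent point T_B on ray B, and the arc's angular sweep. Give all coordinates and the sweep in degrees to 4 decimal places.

center=(1.8347,-7.0632) T_A=(-5.3026,-2.4477) T_B=(2.3205,1.4226) sweep=60.3873

bisector direction at 296.9169° = (0.452697,-0.891664)
center distance |VC| = r/sin(θ/2) = 8.499668/sin(59.8064°) = 9.833817
C = V + |VC|·bis = (1.8347,-7.0632)
T_A = V + ((C−V)·d_A)·d_A = V + 4.9457·d_A = (-5.3026,-2.4477)
T_B = V + ((C−V)·d_B)·d_B = V + 4.9457·d_B = (2.3205,1.4226)
sweep = 180° − θ = 60.3873°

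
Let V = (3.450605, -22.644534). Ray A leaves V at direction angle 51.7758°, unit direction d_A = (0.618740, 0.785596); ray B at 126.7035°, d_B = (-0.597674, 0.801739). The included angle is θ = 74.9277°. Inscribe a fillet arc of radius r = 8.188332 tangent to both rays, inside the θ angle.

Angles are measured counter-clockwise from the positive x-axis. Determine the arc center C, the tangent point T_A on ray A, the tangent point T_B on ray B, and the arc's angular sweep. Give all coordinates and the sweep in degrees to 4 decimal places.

bisector direction at 89.2396° = (0.013270,0.999912)
center distance |VC| = r/sin(θ/2) = 8.188332/sin(37.4639°) = 13.461878
C = V + |VC|·bis = (3.6292,-9.1838)
T_A = V + ((C−V)·d_A)·d_A = V + 10.6852·d_A = (10.0620,-14.2503)
T_B = V + ((C−V)·d_B)·d_B = V + 10.6852·d_B = (-2.9357,-14.0778)
sweep = 180° − θ = 105.0723°

center=(3.6292,-9.1838) T_A=(10.0620,-14.2503) T_B=(-2.9357,-14.0778) sweep=105.0723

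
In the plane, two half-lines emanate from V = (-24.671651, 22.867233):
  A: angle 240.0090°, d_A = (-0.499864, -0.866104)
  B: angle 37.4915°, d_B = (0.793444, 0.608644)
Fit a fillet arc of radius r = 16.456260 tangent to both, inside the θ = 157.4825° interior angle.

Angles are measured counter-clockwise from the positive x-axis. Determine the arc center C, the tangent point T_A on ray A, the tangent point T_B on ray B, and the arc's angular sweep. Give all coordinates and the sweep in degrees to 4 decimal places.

center=(-12.0564,11.8040) T_A=(-26.3092,20.0299) T_B=(-22.0724,24.8611) sweep=22.5175

bisector direction at 318.7502° = (0.751843,-0.659343)
center distance |VC| = r/sin(θ/2) = 16.456260/sin(78.7412°) = 16.779167
C = V + |VC|·bis = (-12.0564,11.8040)
T_A = V + ((C−V)·d_A)·d_A = V + 3.2760·d_A = (-26.3092,20.0299)
T_B = V + ((C−V)·d_B)·d_B = V + 3.2760·d_B = (-22.0724,24.8611)
sweep = 180° − θ = 22.5175°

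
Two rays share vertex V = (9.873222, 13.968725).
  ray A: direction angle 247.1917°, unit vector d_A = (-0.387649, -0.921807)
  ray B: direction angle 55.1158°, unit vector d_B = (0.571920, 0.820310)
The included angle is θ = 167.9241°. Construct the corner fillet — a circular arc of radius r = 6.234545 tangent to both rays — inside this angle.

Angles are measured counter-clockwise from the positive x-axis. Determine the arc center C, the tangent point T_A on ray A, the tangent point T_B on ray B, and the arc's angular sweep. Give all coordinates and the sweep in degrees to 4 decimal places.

center=(15.3646,10.9440) T_A=(9.6176,13.3608) T_B=(10.2504,14.5097) sweep=12.0759

bisector direction at 331.1538° = (0.875918,-0.482461)
center distance |VC| = r/sin(θ/2) = 6.234545/sin(83.9621°) = 6.269324
C = V + |VC|·bis = (15.3646,10.9440)
T_A = V + ((C−V)·d_A)·d_A = V + 0.6595·d_A = (9.6176,13.3608)
T_B = V + ((C−V)·d_B)·d_B = V + 0.6595·d_B = (10.2504,14.5097)
sweep = 180° − θ = 12.0759°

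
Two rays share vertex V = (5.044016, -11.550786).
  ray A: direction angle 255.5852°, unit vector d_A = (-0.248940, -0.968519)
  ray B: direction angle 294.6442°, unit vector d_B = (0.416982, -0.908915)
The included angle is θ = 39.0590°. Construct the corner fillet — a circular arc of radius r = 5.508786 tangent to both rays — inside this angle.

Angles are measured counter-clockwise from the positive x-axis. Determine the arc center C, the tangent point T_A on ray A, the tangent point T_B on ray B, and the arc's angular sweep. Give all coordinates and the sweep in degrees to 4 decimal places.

bisector direction at 275.1147° = (0.089150,-0.996018)
center distance |VC| = r/sin(θ/2) = 5.508786/sin(19.5295°) = 16.478957
C = V + |VC|·bis = (6.5131,-27.9641)
T_A = V + ((C−V)·d_A)·d_A = V + 15.5309·d_A = (1.1777,-26.5928)
T_B = V + ((C−V)·d_B)·d_B = V + 15.5309·d_B = (11.5201,-25.6671)
sweep = 180° − θ = 140.9410°

center=(6.5131,-27.9641) T_A=(1.1777,-26.5928) T_B=(11.5201,-25.6671) sweep=140.9410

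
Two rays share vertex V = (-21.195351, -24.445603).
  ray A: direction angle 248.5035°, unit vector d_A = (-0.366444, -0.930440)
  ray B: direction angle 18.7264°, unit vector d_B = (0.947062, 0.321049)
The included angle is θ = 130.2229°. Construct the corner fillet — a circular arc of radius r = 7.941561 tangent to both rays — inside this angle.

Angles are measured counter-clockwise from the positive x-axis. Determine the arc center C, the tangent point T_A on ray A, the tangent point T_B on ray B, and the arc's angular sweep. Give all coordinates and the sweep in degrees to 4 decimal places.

bisector direction at 313.6150° = (0.689808,-0.723992)
center distance |VC| = r/sin(θ/2) = 7.941561/sin(65.1115°) = 8.754619
C = V + |VC|·bis = (-15.1563,-30.7839)
T_A = V + ((C−V)·d_A)·d_A = V + 3.6844·d_A = (-22.5455,-27.8737)
T_B = V + ((C−V)·d_B)·d_B = V + 3.6844·d_B = (-17.7060,-23.2627)
sweep = 180° − θ = 49.7771°

center=(-15.1563,-30.7839) T_A=(-22.5455,-27.8737) T_B=(-17.7060,-23.2627) sweep=49.7771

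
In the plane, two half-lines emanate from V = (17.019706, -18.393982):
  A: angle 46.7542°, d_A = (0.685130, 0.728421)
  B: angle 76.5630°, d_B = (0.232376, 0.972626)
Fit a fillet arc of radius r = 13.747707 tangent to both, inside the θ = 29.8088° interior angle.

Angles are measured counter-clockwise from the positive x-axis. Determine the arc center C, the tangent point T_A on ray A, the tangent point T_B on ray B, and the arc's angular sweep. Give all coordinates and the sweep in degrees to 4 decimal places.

center=(42.3937,28.6492) T_A=(52.4078,19.2302) T_B=(29.0223,31.8438) sweep=150.1912

bisector direction at 61.6586° = (0.474724,0.880135)
center distance |VC| = r/sin(θ/2) = 13.747707/sin(14.9044°) = 53.449971
C = V + |VC|·bis = (42.3937,28.6492)
T_A = V + ((C−V)·d_A)·d_A = V + 51.6517·d_A = (52.4078,19.2302)
T_B = V + ((C−V)·d_B)·d_B = V + 51.6517·d_B = (29.0223,31.8438)
sweep = 180° − θ = 150.1912°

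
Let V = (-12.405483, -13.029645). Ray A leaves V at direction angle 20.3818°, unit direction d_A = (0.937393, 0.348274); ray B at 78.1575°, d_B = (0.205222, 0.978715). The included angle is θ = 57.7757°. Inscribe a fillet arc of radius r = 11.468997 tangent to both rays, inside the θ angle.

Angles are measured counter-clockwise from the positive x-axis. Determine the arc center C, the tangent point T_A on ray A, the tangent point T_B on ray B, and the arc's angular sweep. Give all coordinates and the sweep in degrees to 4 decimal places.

bisector direction at 49.2696° = (0.652500,0.757789)
center distance |VC| = r/sin(θ/2) = 11.468997/sin(28.8879°) = 23.740581
C = V + |VC|·bis = (3.0852,4.9607)
T_A = V + ((C−V)·d_A)·d_A = V + 20.7865·d_A = (7.0796,-5.7903)
T_B = V + ((C−V)·d_B)·d_B = V + 20.7865·d_B = (-8.1396,7.3144)
sweep = 180° − θ = 122.2243°

center=(3.0852,4.9607) T_A=(7.0796,-5.7903) T_B=(-8.1396,7.3144) sweep=122.2243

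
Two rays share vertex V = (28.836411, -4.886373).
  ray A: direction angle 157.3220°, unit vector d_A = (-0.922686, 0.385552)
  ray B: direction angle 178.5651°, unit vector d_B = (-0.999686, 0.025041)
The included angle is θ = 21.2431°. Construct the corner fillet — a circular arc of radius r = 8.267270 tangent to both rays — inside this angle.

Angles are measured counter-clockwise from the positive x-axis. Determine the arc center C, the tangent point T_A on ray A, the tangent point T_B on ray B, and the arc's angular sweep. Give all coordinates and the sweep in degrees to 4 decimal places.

bisector direction at 167.9436° = (-0.977942,0.208875)
center distance |VC| = r/sin(θ/2) = 8.267270/sin(10.6215°) = 44.852558
C = V + |VC|·bis = (-15.0268,4.4822)
T_A = V + ((C−V)·d_A)·d_A = V + 44.0841·d_A = (-11.8393,12.1103)
T_B = V + ((C−V)·d_B)·d_B = V + 44.0841·d_B = (-15.2338,-3.7825)
sweep = 180° − θ = 158.7569°

center=(-15.0268,4.4822) T_A=(-11.8393,12.1103) T_B=(-15.2338,-3.7825) sweep=158.7569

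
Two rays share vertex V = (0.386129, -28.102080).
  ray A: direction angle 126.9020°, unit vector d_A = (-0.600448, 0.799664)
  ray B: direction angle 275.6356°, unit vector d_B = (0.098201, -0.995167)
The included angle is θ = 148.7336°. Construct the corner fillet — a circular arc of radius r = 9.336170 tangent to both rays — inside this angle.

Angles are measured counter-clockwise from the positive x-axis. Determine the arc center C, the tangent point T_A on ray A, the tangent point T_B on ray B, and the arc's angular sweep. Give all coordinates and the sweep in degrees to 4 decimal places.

center=(-8.6484,-31.6188) T_A=(-1.1826,-26.0129) T_B=(0.6427,-30.7020) sweep=31.2664

bisector direction at 201.2688° = (-0.931889,-0.362744)
center distance |VC| = r/sin(θ/2) = 9.336170/sin(74.3668°) = 9.694814
C = V + |VC|·bis = (-8.6484,-31.6188)
T_A = V + ((C−V)·d_A)·d_A = V + 2.6125·d_A = (-1.1826,-26.0129)
T_B = V + ((C−V)·d_B)·d_B = V + 2.6125·d_B = (0.6427,-30.7020)
sweep = 180° − θ = 31.2664°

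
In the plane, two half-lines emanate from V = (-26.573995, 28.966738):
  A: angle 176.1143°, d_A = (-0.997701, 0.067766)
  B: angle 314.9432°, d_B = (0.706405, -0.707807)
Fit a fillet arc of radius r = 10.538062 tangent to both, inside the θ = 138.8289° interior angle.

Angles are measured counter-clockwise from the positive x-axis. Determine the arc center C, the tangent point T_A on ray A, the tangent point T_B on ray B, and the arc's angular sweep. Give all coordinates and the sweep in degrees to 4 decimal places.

bisector direction at 245.5287° = (-0.414237,-0.910169)
center distance |VC| = r/sin(θ/2) = 10.538062/sin(69.4145°) = 11.256830
C = V + |VC|·bis = (-31.2370,18.7211)
T_A = V + ((C−V)·d_A)·d_A = V + 3.9580·d_A = (-30.5229,29.2350)
T_B = V + ((C−V)·d_B)·d_B = V + 3.9580·d_B = (-23.7781,26.1653)
sweep = 180° − θ = 41.1711°

center=(-31.2370,18.7211) T_A=(-30.5229,29.2350) T_B=(-23.7781,26.1653) sweep=41.1711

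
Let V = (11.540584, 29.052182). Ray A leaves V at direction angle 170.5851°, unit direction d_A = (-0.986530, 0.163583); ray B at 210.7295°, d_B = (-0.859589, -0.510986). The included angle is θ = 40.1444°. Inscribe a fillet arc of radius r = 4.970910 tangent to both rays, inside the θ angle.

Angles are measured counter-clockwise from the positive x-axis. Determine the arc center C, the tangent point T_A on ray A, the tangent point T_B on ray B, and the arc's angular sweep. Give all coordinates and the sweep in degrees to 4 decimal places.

bisector direction at 190.6573° = (-0.982751,-0.184934)
center distance |VC| = r/sin(θ/2) = 4.970910/sin(20.0722°) = 14.483835
C = V + |VC|·bis = (-2.6934,26.3736)
T_A = V + ((C−V)·d_A)·d_A = V + 13.6041·d_A = (-1.8803,31.2776)
T_B = V + ((C−V)·d_B)·d_B = V + 13.6041·d_B = (-0.1534,22.1007)
sweep = 180° − θ = 139.8556°

center=(-2.6934,26.3736) T_A=(-1.8803,31.2776) T_B=(-0.1534,22.1007) sweep=139.8556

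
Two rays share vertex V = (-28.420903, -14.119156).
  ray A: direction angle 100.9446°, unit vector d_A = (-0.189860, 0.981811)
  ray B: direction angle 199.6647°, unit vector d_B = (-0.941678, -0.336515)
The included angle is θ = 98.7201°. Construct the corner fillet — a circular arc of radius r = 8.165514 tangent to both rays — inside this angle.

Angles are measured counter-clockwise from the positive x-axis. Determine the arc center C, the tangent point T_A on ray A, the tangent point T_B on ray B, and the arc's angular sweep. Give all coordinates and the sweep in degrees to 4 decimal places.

center=(-37.7685,-8.7884) T_A=(-29.7515,-7.2381) T_B=(-35.0207,-16.4776) sweep=81.2799

bisector direction at 150.3047° = (-0.868672,0.495388)
center distance |VC| = r/sin(θ/2) = 8.165514/sin(49.3601°) = 10.760842
C = V + |VC|·bis = (-37.7685,-8.7884)
T_A = V + ((C−V)·d_A)·d_A = V + 7.0086·d_A = (-29.7515,-7.2381)
T_B = V + ((C−V)·d_B)·d_B = V + 7.0086·d_B = (-35.0207,-16.4776)
sweep = 180° − θ = 81.2799°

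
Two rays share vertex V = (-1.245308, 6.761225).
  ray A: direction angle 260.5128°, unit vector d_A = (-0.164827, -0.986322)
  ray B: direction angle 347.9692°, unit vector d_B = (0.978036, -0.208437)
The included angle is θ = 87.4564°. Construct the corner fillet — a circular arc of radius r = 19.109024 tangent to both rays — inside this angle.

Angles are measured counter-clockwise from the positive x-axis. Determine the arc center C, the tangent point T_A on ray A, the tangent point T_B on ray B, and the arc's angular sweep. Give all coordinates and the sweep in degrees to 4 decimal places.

bisector direction at 304.2410° = (0.562675,-0.826678)
center distance |VC| = r/sin(θ/2) = 19.109024/sin(43.7282°) = 27.644631
C = V + |VC|·bis = (14.3096,-16.0920)
T_A = V + ((C−V)·d_A)·d_A = V + 19.9768·d_A = (-4.5380,-12.9423)
T_B = V + ((C−V)·d_B)·d_B = V + 19.9768·d_B = (18.2927,2.5973)
sweep = 180° − θ = 92.5436°

center=(14.3096,-16.0920) T_A=(-4.5380,-12.9423) T_B=(18.2927,2.5973) sweep=92.5436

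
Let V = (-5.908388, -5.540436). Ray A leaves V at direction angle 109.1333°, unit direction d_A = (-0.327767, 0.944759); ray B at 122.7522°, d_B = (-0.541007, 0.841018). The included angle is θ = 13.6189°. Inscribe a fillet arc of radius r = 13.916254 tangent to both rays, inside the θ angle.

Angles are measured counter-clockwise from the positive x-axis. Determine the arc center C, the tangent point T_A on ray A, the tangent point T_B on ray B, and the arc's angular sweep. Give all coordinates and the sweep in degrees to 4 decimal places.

bisector direction at 115.9428° = (-0.437473,0.899232)
center distance |VC| = r/sin(θ/2) = 13.916254/sin(6.8095°) = 117.369649
C = V + |VC|·bis = (-57.2544,100.0021)
T_A = V + ((C−V)·d_A)·d_A = V + 116.5417·d_A = (-44.1069,104.5634)
T_B = V + ((C−V)·d_B)·d_B = V + 116.5417·d_B = (-68.9582,92.4733)
sweep = 180° − θ = 166.3811°

center=(-57.2544,100.0021) T_A=(-44.1069,104.5634) T_B=(-68.9582,92.4733) sweep=166.3811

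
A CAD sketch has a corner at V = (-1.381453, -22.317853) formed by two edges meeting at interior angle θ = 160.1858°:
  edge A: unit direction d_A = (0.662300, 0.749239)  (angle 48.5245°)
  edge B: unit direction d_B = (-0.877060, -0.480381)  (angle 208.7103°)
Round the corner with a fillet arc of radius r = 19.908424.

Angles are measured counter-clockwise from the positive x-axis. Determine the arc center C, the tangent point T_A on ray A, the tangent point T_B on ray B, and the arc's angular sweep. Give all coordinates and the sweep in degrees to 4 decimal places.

center=(-13.9947,-6.5273) T_A=(0.9214,-19.7127) T_B=(-4.4311,-23.9882) sweep=19.8142

bisector direction at 128.6174° = (-0.624117,0.781331)
center distance |VC| = r/sin(θ/2) = 19.908424/sin(80.0929°) = 20.209792
C = V + |VC|·bis = (-13.9947,-6.5273)
T_A = V + ((C−V)·d_A)·d_A = V + 3.4771·d_A = (0.9214,-19.7127)
T_B = V + ((C−V)·d_B)·d_B = V + 3.4771·d_B = (-4.4311,-23.9882)
sweep = 180° − θ = 19.8142°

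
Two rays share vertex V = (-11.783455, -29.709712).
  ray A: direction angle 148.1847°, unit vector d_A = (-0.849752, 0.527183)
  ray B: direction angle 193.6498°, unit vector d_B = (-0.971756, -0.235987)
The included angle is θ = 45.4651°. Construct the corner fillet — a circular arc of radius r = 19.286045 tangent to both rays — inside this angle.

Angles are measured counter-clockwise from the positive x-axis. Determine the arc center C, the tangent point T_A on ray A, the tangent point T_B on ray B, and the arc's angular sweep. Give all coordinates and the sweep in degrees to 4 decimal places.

bisector direction at 170.9172° = (-0.987461,0.157861)
center distance |VC| = r/sin(θ/2) = 19.286045/sin(22.7325°) = 49.908240
C = V + |VC|·bis = (-61.0659,-21.8312)
T_A = V + ((C−V)·d_A)·d_A = V + 46.0313·d_A = (-50.8986,-5.4428)
T_B = V + ((C−V)·d_B)·d_B = V + 46.0313·d_B = (-56.5147,-40.5725)
sweep = 180° − θ = 134.5349°

center=(-61.0659,-21.8312) T_A=(-50.8986,-5.4428) T_B=(-56.5147,-40.5725) sweep=134.5349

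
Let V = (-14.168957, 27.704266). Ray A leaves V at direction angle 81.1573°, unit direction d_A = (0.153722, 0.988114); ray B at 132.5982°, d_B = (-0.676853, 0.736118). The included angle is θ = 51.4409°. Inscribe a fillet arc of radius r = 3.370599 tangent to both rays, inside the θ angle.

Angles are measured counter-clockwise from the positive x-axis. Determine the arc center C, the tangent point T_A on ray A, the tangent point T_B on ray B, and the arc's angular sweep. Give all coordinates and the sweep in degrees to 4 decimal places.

bisector direction at 106.8778° = (-0.290331,0.956926)
center distance |VC| = r/sin(θ/2) = 3.370599/sin(25.7204°) = 7.766703
C = V + |VC|·bis = (-16.4239,35.1364)
T_A = V + ((C−V)·d_A)·d_A = V + 6.9972·d_A = (-13.0933,34.6183)
T_B = V + ((C−V)·d_B)·d_B = V + 6.9972·d_B = (-18.9050,32.8550)
sweep = 180° − θ = 128.5591°

center=(-16.4239,35.1364) T_A=(-13.0933,34.6183) T_B=(-18.9050,32.8550) sweep=128.5591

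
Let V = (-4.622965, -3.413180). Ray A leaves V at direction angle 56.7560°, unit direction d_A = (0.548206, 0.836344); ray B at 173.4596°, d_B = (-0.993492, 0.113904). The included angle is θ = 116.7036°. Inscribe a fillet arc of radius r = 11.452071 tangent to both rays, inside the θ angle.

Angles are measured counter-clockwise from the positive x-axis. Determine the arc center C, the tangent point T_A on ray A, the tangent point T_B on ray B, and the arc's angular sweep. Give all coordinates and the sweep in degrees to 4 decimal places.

bisector direction at 115.1078° = (-0.424323,0.905511)
center distance |VC| = r/sin(θ/2) = 11.452071/sin(58.3518°) = 13.452674
C = V + |VC|·bis = (-10.3312,8.7684)
T_A = V + ((C−V)·d_A)·d_A = V + 7.0586·d_A = (-0.7534,2.4903)
T_B = V + ((C−V)·d_B)·d_B = V + 7.0586·d_B = (-11.6357,-2.6092)
sweep = 180° − θ = 63.2964°

center=(-10.3312,8.7684) T_A=(-0.7534,2.4903) T_B=(-11.6357,-2.6092) sweep=63.2964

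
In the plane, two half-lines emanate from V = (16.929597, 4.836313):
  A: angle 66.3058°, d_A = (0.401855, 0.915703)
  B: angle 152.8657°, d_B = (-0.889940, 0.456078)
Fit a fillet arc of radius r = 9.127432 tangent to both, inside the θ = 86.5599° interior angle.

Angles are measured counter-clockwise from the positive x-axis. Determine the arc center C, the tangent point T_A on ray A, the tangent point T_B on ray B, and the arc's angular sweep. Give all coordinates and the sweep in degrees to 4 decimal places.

bisector direction at 109.5858° = (-0.335217,0.942141)
center distance |VC| = r/sin(θ/2) = 9.127432/sin(43.2799°) = 13.313763
C = V + |VC|·bis = (12.4666,17.3798)
T_A = V + ((C−V)·d_A)·d_A = V + 9.6926·d_A = (20.8246,13.7118)
T_B = V + ((C−V)·d_B)·d_B = V + 9.6926·d_B = (8.3038,9.2569)
sweep = 180° − θ = 93.4401°

center=(12.4666,17.3798) T_A=(20.8246,13.7118) T_B=(8.3038,9.2569) sweep=93.4401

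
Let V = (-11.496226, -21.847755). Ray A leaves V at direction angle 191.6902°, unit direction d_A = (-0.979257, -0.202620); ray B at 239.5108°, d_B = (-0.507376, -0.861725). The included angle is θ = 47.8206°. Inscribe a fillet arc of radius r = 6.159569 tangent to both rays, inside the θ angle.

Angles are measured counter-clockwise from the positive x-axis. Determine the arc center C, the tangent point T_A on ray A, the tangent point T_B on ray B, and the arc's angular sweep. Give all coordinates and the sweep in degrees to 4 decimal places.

bisector direction at 215.6005° = (-0.813096,-0.582130)
center distance |VC| = r/sin(θ/2) = 6.159569/sin(23.9103°) = 15.197332
C = V + |VC|·bis = (-23.8531,-30.6946)
T_A = V + ((C−V)·d_A)·d_A = V + 13.8931·d_A = (-25.1012,-24.6628)
T_B = V + ((C−V)·d_B)·d_B = V + 13.8931·d_B = (-18.5453,-33.8198)
sweep = 180° − θ = 132.1794°

center=(-23.8531,-30.6946) T_A=(-25.1012,-24.6628) T_B=(-18.5453,-33.8198) sweep=132.1794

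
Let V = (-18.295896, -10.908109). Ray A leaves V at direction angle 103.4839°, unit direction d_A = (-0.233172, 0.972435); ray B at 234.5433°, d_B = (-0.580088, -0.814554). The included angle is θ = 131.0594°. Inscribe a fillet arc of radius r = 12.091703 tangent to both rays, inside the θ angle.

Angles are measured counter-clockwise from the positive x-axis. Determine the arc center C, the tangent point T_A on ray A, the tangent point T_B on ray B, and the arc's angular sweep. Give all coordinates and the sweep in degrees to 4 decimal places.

center=(-31.3374,-8.3763) T_A=(-19.5790,-5.5569) T_B=(-21.4881,-15.3906) sweep=48.9406

bisector direction at 169.0136° = (-0.981672,0.190576)
center distance |VC| = r/sin(θ/2) = 12.091703/sin(65.5297°) = 13.285015
C = V + |VC|·bis = (-31.3374,-8.3763)
T_A = V + ((C−V)·d_A)·d_A = V + 5.5029·d_A = (-19.5790,-5.5569)
T_B = V + ((C−V)·d_B)·d_B = V + 5.5029·d_B = (-21.4881,-15.3906)
sweep = 180° − θ = 48.9406°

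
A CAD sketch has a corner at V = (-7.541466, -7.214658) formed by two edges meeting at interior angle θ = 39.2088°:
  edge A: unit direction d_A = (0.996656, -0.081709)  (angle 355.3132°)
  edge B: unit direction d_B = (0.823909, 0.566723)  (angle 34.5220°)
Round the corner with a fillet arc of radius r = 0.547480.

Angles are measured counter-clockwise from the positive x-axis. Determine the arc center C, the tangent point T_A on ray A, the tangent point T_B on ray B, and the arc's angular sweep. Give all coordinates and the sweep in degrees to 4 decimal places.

center=(-5.9647,-6.7946) T_A=(-6.0095,-7.3403) T_B=(-6.2750,-6.3435) sweep=140.7912

bisector direction at 14.9176° = (0.966297,0.257430)
center distance |VC| = r/sin(θ/2) = 0.547480/sin(19.6044°) = 1.631717
C = V + |VC|·bis = (-5.9647,-6.7946)
T_A = V + ((C−V)·d_A)·d_A = V + 1.5371·d_A = (-6.0095,-7.3403)
T_B = V + ((C−V)·d_B)·d_B = V + 1.5371·d_B = (-6.2750,-6.3435)
sweep = 180° − θ = 140.7912°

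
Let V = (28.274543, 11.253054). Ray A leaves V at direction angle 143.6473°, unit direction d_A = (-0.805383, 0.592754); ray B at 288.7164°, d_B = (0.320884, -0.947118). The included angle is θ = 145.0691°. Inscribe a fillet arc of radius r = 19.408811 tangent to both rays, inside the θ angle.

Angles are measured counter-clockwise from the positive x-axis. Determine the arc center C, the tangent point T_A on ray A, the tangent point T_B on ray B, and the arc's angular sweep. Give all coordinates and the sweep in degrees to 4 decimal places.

bisector direction at 216.1818° = (-0.807147,-0.590350)
center distance |VC| = r/sin(θ/2) = 19.408811/sin(72.5345°) = 20.346839
C = V + |VC|·bis = (11.8516,-0.7587)
T_A = V + ((C−V)·d_A)·d_A = V + 6.1067·d_A = (23.3563,14.8728)
T_B = V + ((C−V)·d_B)·d_B = V + 6.1067·d_B = (30.2341,5.4693)
sweep = 180° − θ = 34.9309°

center=(11.8516,-0.7587) T_A=(23.3563,14.8728) T_B=(30.2341,5.4693) sweep=34.9309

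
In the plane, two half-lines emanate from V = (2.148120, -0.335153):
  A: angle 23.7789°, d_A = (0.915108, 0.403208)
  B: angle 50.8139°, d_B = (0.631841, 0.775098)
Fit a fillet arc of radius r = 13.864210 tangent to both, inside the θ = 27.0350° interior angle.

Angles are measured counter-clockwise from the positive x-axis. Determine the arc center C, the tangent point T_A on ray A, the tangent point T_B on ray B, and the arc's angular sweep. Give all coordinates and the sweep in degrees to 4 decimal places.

bisector direction at 37.2964° = (0.795512,0.605938)
center distance |VC| = r/sin(θ/2) = 13.864210/sin(13.5175°) = 59.314070
C = V + |VC|·bis = (49.3331,35.6055)
T_A = V + ((C−V)·d_A)·d_A = V + 57.6710·d_A = (54.9233,22.9183)
T_B = V + ((C−V)·d_B)·d_B = V + 57.6710·d_B = (38.5870,44.3655)
sweep = 180° − θ = 152.9650°

center=(49.3331,35.6055) T_A=(54.9233,22.9183) T_B=(38.5870,44.3655) sweep=152.9650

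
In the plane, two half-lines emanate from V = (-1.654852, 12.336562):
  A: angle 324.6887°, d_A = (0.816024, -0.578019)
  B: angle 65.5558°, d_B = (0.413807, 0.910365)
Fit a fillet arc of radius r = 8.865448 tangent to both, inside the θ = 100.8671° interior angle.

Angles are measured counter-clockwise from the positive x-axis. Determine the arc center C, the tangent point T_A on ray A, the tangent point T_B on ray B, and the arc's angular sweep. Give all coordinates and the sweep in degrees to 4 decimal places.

bisector direction at 15.1223° = (0.965371,0.260879)
center distance |VC| = r/sin(θ/2) = 8.865448/sin(50.4335°) = 11.500331
C = V + |VC|·bis = (9.4472,15.3368)
T_A = V + ((C−V)·d_A)·d_A = V + 7.3254·d_A = (4.3228,8.1023)
T_B = V + ((C−V)·d_B)·d_B = V + 7.3254·d_B = (1.3764,19.0053)
sweep = 180° − θ = 79.1329°

center=(9.4472,15.3368) T_A=(4.3228,8.1023) T_B=(1.3764,19.0053) sweep=79.1329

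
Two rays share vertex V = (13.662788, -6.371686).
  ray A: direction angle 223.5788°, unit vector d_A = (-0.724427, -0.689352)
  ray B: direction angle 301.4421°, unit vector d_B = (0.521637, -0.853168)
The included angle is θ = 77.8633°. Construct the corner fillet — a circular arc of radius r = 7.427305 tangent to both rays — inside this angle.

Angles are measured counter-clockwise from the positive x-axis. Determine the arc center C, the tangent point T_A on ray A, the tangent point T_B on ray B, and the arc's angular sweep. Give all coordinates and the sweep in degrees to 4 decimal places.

center=(12.1222,-18.0904) T_A=(7.0021,-12.7098) T_B=(18.4589,-14.2160) sweep=102.1367

bisector direction at 262.5104° = (-0.130345,-0.991469)
center distance |VC| = r/sin(θ/2) = 7.427305/sin(38.9316°) = 11.819525
C = V + |VC|·bis = (12.1222,-18.0904)
T_A = V + ((C−V)·d_A)·d_A = V + 9.1944·d_A = (7.0021,-12.7098)
T_B = V + ((C−V)·d_B)·d_B = V + 9.1944·d_B = (18.4589,-14.2160)
sweep = 180° − θ = 102.1367°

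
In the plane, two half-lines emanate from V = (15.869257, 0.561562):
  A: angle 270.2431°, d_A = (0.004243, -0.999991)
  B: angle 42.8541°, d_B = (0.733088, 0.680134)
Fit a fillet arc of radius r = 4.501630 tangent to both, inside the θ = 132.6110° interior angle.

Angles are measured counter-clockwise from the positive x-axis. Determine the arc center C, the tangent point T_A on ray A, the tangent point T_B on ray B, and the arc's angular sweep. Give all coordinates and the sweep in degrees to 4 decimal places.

bisector direction at 336.5486° = (0.917398,-0.397971)
center distance |VC| = r/sin(θ/2) = 4.501630/sin(66.3055°) = 4.916047
C = V + |VC|·bis = (20.3792,-1.3949)
T_A = V + ((C−V)·d_A)·d_A = V + 1.9756·d_A = (15.8776,-1.4140)
T_B = V + ((C−V)·d_B)·d_B = V + 1.9756·d_B = (17.3175,1.9052)
sweep = 180° − θ = 47.3890°

center=(20.3792,-1.3949) T_A=(15.8776,-1.4140) T_B=(17.3175,1.9052) sweep=47.3890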